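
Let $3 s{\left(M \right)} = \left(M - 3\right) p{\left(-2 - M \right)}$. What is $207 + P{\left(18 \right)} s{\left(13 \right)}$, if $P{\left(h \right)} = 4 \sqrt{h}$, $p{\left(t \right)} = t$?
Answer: $207 - 600 \sqrt{2} \approx -641.53$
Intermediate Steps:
$s{\left(M \right)} = \frac{\left(-3 + M\right) \left(-2 - M\right)}{3}$ ($s{\left(M \right)} = \frac{\left(M - 3\right) \left(-2 - M\right)}{3} = \frac{\left(-3 + M\right) \left(-2 - M\right)}{3}$)
$207 + P{\left(18 \right)} s{\left(13 \right)} = 207 + 4 \sqrt{18} \left(2 - \frac{13^{2}}{3} + \frac{1}{3} \cdot 13\right) = 207 + 4 \cdot 3 \sqrt{2} \left(2 - \frac{169}{3} + \frac{13}{3}\right) = 207 + 12 \sqrt{2} \left(2 - \frac{169}{3} + \frac{13}{3}\right) = 207 + 12 \sqrt{2} \left(-50\right) = 207 - 600 \sqrt{2}$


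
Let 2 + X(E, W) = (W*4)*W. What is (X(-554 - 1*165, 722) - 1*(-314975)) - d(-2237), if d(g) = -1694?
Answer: 2401803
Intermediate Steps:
X(E, W) = -2 + 4*W² (X(E, W) = -2 + (W*4)*W = -2 + (4*W)*W = -2 + 4*W²)
(X(-554 - 1*165, 722) - 1*(-314975)) - d(-2237) = ((-2 + 4*722²) - 1*(-314975)) - 1*(-1694) = ((-2 + 4*521284) + 314975) + 1694 = ((-2 + 2085136) + 314975) + 1694 = (2085134 + 314975) + 1694 = 2400109 + 1694 = 2401803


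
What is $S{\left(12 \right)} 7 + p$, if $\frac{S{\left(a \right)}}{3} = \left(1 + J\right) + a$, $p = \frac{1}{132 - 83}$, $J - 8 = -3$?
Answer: $\frac{18523}{49} \approx 378.02$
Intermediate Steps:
$J = 5$ ($J = 8 - 3 = 5$)
$p = \frac{1}{49} \approx 0.020408$
$S{\left(a \right)} = 18 + 3 a$ ($S{\left(a \right)} = 3 \left(\left(1 + 5\right) + a\right) = 3 \left(6 + a\right) = 18 + 3 a$)
$S{\left(12 \right)} 7 + p = \left(18 + 3 \cdot 12\right) 7 + \frac{1}{49} = \left(18 + 36\right) 7 + \frac{1}{49} = 54 \cdot 7 + \frac{1}{49} = 378 + \frac{1}{49} = \frac{18523}{49}$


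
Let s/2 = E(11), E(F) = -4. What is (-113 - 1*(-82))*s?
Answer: 248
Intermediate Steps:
s = -8 (s = 2*(-4) = -8)
(-113 - 1*(-82))*s = (-113 - 1*(-82))*(-8) = (-113 + 82)*(-8) = -31*(-8) = 248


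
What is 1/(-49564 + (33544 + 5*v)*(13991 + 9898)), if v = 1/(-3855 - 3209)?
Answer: 7064/5660263359883 ≈ 1.2480e-9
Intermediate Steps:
v = -1/7064 (v = 1/(-7064) = -1/7064 ≈ -0.00014156)
1/(-49564 + (33544 + 5*v)*(13991 + 9898)) = 1/(-49564 + (33544 + 5*(-1/7064))*(13991 + 9898)) = 1/(-49564 + (33544 - 5/7064)*23889) = 1/(-49564 + (236954811/7064)*23889) = 1/(-49564 + 5660613479979/7064) = 1/(5660263359883/7064) = 7064/5660263359883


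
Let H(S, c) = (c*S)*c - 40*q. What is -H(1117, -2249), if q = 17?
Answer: -5649786437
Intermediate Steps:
H(S, c) = -680 + S*c² (H(S, c) = (c*S)*c - 40*17 = (S*c)*c - 680 = S*c² - 680 = -680 + S*c²)
-H(1117, -2249) = -(-680 + 1117*(-2249)²) = -(-680 + 1117*5058001) = -(-680 + 5649787117) = -1*5649786437 = -5649786437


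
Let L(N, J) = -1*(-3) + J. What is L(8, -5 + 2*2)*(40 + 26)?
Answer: 132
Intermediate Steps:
L(N, J) = 3 + J
L(8, -5 + 2*2)*(40 + 26) = (3 + (-5 + 2*2))*(40 + 26) = (3 + (-5 + 4))*66 = (3 - 1)*66 = 2*66 = 132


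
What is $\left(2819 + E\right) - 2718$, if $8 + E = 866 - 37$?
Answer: $922$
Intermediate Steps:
$E = 821$ ($E = -8 + \left(866 - 37\right) = -8 + 829 = 821$)
$\left(2819 + E\right) - 2718 = \left(2819 + 821\right) - 2718 = 3640 - 2718 = 922$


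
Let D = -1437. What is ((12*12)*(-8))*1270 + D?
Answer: -1464477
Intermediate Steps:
((12*12)*(-8))*1270 + D = ((12*12)*(-8))*1270 - 1437 = (144*(-8))*1270 - 1437 = -1152*1270 - 1437 = -1463040 - 1437 = -1464477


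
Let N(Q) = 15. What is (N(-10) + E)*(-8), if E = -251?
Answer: 1888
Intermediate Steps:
(N(-10) + E)*(-8) = (15 - 251)*(-8) = -236*(-8) = 1888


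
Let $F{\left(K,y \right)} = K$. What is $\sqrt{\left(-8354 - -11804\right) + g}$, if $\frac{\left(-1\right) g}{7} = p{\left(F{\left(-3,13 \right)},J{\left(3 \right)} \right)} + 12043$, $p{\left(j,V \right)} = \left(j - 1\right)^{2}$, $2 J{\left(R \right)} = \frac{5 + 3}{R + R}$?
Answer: $i \sqrt{80963} \approx 284.54 i$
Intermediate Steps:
$J{\left(R \right)} = \frac{2}{R}$ ($J{\left(R \right)} = \frac{\left(5 + 3\right) \frac{1}{R + R}}{2} = \frac{8 \frac{1}{2 R}}{2} = \frac{4 \frac{1}{R}}{2} = \frac{2}{R}$)
$p{\left(j,V \right)} = \left(-1 + j\right)^{2}$
$g = -84413$ ($g = - 7 \left(\left(-1 - 3\right)^{2} + 12043\right) = - 7 \left(\left(-4\right)^{2} + 12043\right) = - 7 \left(16 + 12043\right) = \left(-7\right) 12059 = -84413$)
$\sqrt{\left(-8354 - -11804\right) + g} = \sqrt{\left(-8354 - -11804\right) - 84413} = \sqrt{\left(-8354 + 11804\right) - 84413} = \sqrt{3450 - 84413} = \sqrt{-80963} = i \sqrt{80963}$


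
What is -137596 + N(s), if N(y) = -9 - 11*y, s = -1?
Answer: -137594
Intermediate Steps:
-137596 + N(s) = -137596 + (-9 - 11*(-1)) = -137596 + (-9 + 11) = -137596 + 2 = -137594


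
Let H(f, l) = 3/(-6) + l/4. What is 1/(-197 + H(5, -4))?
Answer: -2/397 ≈ -0.0050378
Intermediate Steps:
H(f, l) = -½ + l/4 (H(f, l) = 3*(-⅙) + l*(¼) = -½ + l/4)
1/(-197 + H(5, -4)) = 1/(-197 + (-½ + (¼)*(-4))) = 1/(-197 + (-½ - 1)) = 1/(-197 - 3/2) = 1/(-397/2) = -2/397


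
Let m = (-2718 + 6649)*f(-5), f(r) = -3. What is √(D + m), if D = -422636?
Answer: I*√434429 ≈ 659.11*I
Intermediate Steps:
m = -11793 (m = (-2718 + 6649)*(-3) = 3931*(-3) = -11793)
√(D + m) = √(-422636 - 11793) = √(-434429) = I*√434429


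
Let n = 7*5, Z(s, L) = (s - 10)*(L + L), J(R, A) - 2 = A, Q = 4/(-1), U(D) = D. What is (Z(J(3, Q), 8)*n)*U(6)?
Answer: -40320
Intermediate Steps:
Q = -4 (Q = 4*(-1) = -4)
J(R, A) = 2 + A
Z(s, L) = 2*L*(-10 + s) (Z(s, L) = (-10 + s)*(2*L) = 2*L*(-10 + s))
n = 35
(Z(J(3, Q), 8)*n)*U(6) = ((2*8*(-10 + (2 - 4)))*35)*6 = ((2*8*(-10 - 2))*35)*6 = ((2*8*(-12))*35)*6 = -192*35*6 = -6720*6 = -40320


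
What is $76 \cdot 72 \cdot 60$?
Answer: $328320$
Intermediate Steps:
$76 \cdot 72 \cdot 60 = 5472 \cdot 60 = 328320$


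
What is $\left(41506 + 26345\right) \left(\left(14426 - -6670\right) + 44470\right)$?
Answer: $4448718666$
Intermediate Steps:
$\left(41506 + 26345\right) \left(\left(14426 - -6670\right) + 44470\right) = 67851 \left(\left(14426 + 6670\right) + 44470\right) = 67851 \left(21096 + 44470\right) = 67851 \cdot 65566 = 4448718666$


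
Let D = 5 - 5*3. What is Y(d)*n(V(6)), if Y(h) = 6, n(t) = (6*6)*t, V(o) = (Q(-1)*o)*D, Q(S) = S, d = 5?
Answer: 12960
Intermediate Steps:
D = -10 (D = 5 - 15 = -10)
V(o) = 10*o (V(o) = -o*(-10) = 10*o)
n(t) = 36*t
Y(d)*n(V(6)) = 6*(36*(10*6)) = 6*(36*60) = 6*2160 = 12960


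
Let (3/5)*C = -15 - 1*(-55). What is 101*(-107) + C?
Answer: -32221/3 ≈ -10740.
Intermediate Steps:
C = 200/3 (C = 5*(-15 - 1*(-55))/3 = 5*(-15 + 55)/3 = (5/3)*40 = 200/3 ≈ 66.667)
101*(-107) + C = 101*(-107) + 200/3 = -10807 + 200/3 = -32221/3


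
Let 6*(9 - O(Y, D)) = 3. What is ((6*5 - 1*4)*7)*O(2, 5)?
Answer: 1547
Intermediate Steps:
O(Y, D) = 17/2 (O(Y, D) = 9 - ⅙*3 = 9 - ½ = 17/2)
((6*5 - 1*4)*7)*O(2, 5) = ((6*5 - 1*4)*7)*(17/2) = ((30 - 4)*7)*(17/2) = (26*7)*(17/2) = 182*(17/2) = 1547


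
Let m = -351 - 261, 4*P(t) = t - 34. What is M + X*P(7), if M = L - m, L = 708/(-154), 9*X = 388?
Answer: 24363/77 ≈ 316.40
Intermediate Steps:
X = 388/9 (X = (1/9)*388 = 388/9 ≈ 43.111)
P(t) = -17/2 + t/4 (P(t) = (t - 34)/4 = (-34 + t)/4 = -17/2 + t/4)
L = -354/77 (L = 708*(-1/154) = -354/77 ≈ -4.5974)
m = -612
M = 46770/77 (M = -354/77 - 1*(-612) = -354/77 + 612 = 46770/77 ≈ 607.40)
M + X*P(7) = 46770/77 + 388*(-17/2 + (1/4)*7)/9 = 46770/77 + 388*(-17/2 + 7/4)/9 = 46770/77 + (388/9)*(-27/4) = 46770/77 - 291 = 24363/77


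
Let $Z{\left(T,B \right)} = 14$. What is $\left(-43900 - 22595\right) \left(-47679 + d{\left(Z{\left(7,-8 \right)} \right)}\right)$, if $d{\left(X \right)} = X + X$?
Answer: $3168553245$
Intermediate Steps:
$d{\left(X \right)} = 2 X$
$\left(-43900 - 22595\right) \left(-47679 + d{\left(Z{\left(7,-8 \right)} \right)}\right) = \left(-43900 - 22595\right) \left(-47679 + 2 \cdot 14\right) = - 66495 \left(-47679 + 28\right) = \left(-66495\right) \left(-47651\right) = 3168553245$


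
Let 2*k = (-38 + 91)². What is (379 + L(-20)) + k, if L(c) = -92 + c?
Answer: 3343/2 ≈ 1671.5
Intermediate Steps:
k = 2809/2 (k = (-38 + 91)²/2 = (½)*53² = (½)*2809 = 2809/2 ≈ 1404.5)
(379 + L(-20)) + k = (379 + (-92 - 20)) + 2809/2 = (379 - 112) + 2809/2 = 267 + 2809/2 = 3343/2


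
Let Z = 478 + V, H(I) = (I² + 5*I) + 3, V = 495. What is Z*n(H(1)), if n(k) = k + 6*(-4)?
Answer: -14595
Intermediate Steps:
H(I) = 3 + I² + 5*I
n(k) = -24 + k (n(k) = k - 24 = -24 + k)
Z = 973 (Z = 478 + 495 = 973)
Z*n(H(1)) = 973*(-24 + (3 + 1² + 5*1)) = 973*(-24 + (3 + 1 + 5)) = 973*(-24 + 9) = 973*(-15) = -14595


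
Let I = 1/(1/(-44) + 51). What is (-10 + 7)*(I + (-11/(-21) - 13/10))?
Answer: 356369/157010 ≈ 2.2697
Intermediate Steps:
I = 44/2243 (I = 1/(-1/44 + 51) = 1/(2243/44) = 44/2243 ≈ 0.019617)
(-10 + 7)*(I + (-11/(-21) - 13/10)) = (-10 + 7)*(44/2243 + (-11/(-21) - 13/10)) = -3*(44/2243 + (-11*(-1/21) - 13*⅒)) = -3*(44/2243 + (11/21 - 13/10)) = -3*(44/2243 - 163/210) = -3*(-356369/471030) = 356369/157010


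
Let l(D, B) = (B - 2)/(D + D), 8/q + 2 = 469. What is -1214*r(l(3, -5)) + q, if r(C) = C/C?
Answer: -566930/467 ≈ -1214.0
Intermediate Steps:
q = 8/467 (q = 8/(-2 + 469) = 8/467 ≈ 0.017131)
l(D, B) = (-2 + B)/(2*D) (l(D, B) = (-2 + B)/((2*D)) = (-2 + B)*(1/(2*D)) = (-2 + B)/(2*D))
r(C) = 1
-1214*r(l(3, -5)) + q = -1214*1 + 8/467 = -1214 + 8/467 = -566930/467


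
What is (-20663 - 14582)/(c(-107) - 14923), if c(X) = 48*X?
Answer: 35245/20059 ≈ 1.7571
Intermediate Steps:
(-20663 - 14582)/(c(-107) - 14923) = (-20663 - 14582)/(48*(-107) - 14923) = -35245/(-5136 - 14923) = -35245/(-20059) = -35245*(-1/20059) = 35245/20059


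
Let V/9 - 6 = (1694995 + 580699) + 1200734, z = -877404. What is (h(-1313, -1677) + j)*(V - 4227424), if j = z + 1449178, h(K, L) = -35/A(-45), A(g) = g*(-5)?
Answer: 696261412154686/45 ≈ 1.5472e+13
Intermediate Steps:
A(g) = -5*g
h(K, L) = -7/45 (h(K, L) = -35/((-5*(-45))) = -35/225 = -35*1/225 = -7/45)
j = 571774 (j = -877404 + 1449178 = 571774)
V = 31287906 (V = 54 + 9*((1694995 + 580699) + 1200734) = 54 + 9*(2275694 + 1200734) = 54 + 9*3476428 = 54 + 31287852 = 31287906)
(h(-1313, -1677) + j)*(V - 4227424) = (-7/45 + 571774)*(31287906 - 4227424) = (25729823/45)*27060482 = 696261412154686/45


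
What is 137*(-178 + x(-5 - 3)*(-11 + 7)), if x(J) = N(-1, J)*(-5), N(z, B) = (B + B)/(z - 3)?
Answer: -13426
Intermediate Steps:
N(z, B) = 2*B/(-3 + z) (N(z, B) = (2*B)/(-3 + z) = 2*B/(-3 + z))
x(J) = 5*J/2 (x(J) = (2*J/(-3 - 1))*(-5) = (2*J/(-4))*(-5) = (2*J*(-¼))*(-5) = -J/2*(-5) = 5*J/2)
137*(-178 + x(-5 - 3)*(-11 + 7)) = 137*(-178 + (5*(-5 - 3)/2)*(-11 + 7)) = 137*(-178 + ((5/2)*(-8))*(-4)) = 137*(-178 - 20*(-4)) = 137*(-178 + 80) = 137*(-98) = -13426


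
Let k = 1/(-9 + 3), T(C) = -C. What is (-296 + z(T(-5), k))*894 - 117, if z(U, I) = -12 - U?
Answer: -279939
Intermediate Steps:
k = -⅙ (k = 1/(-6) = -⅙ ≈ -0.16667)
(-296 + z(T(-5), k))*894 - 117 = (-296 + (-12 - (-1)*(-5)))*894 - 117 = (-296 + (-12 - 1*5))*894 - 117 = (-296 + (-12 - 5))*894 - 117 = (-296 - 17)*894 - 117 = -313*894 - 117 = -279822 - 117 = -279939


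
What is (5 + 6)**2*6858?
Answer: 829818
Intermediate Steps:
(5 + 6)**2*6858 = 11**2*6858 = 121*6858 = 829818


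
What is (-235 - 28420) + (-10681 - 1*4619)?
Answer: -43955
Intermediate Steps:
(-235 - 28420) + (-10681 - 1*4619) = -28655 + (-10681 - 4619) = -28655 - 15300 = -43955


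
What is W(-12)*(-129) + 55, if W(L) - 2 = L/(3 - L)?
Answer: -499/5 ≈ -99.800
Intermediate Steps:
W(L) = 2 + L/(3 - L)
W(-12)*(-129) + 55 = ((-6 - 12)/(-3 - 12))*(-129) + 55 = (-18/(-15))*(-129) + 55 = -1/15*(-18)*(-129) + 55 = (6/5)*(-129) + 55 = -774/5 + 55 = -499/5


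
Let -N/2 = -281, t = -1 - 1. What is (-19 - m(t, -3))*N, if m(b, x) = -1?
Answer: -10116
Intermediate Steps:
t = -2
N = 562 (N = -2*(-281) = 562)
(-19 - m(t, -3))*N = (-19 - 1*(-1))*562 = (-19 + 1)*562 = -18*562 = -10116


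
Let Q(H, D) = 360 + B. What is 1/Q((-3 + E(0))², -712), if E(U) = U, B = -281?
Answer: 1/79 ≈ 0.012658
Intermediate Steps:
Q(H, D) = 79 (Q(H, D) = 360 - 281 = 79)
1/Q((-3 + E(0))², -712) = 1/79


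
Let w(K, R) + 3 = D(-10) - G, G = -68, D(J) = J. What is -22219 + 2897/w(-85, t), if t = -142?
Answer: -1219148/55 ≈ -22166.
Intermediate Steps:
w(K, R) = 55 (w(K, R) = -3 + (-10 - 1*(-68)) = -3 + (-10 + 68) = -3 + 58 = 55)
-22219 + 2897/w(-85, t) = -22219 + 2897/55 = -1219148/55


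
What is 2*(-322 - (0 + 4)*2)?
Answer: -660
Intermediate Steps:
2*(-322 - (0 + 4)*2) = 2*(-322 - 4*2) = 2*(-322 - 1*8) = 2*(-322 - 8) = 2*(-330) = -660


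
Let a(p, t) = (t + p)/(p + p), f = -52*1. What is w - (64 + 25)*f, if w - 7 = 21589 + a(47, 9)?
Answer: 1232556/47 ≈ 26225.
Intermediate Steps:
f = -52
a(p, t) = (p + t)/(2*p) (a(p, t) = (p + t)/((2*p)) = (p + t)*(1/(2*p)) = (p + t)/(2*p))
w = 1015040/47 (w = 7 + (21589 + (½)*(47 + 9)/47) = 7 + (21589 + (½)*(1/47)*56) = 7 + (21589 + 28/47) = 7 + 1014711/47 = 1015040/47 ≈ 21597.)
w - (64 + 25)*f = 1015040/47 - (64 + 25)*(-52) = 1015040/47 - 89*(-52) = 1015040/47 - 1*(-4628) = 1015040/47 + 4628 = 1232556/47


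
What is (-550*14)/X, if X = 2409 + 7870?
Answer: -7700/10279 ≈ -0.74910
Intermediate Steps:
X = 10279
(-550*14)/X = -550*14/10279 = -7700*1/10279 = -7700/10279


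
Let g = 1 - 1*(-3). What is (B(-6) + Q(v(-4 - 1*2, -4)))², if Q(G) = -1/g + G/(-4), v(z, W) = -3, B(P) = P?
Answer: 121/4 ≈ 30.250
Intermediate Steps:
g = 4 (g = 1 + 3 = 4)
Q(G) = -¼ - G/4 (Q(G) = -1/4 + G/(-4) = -1*¼ + G*(-¼) = -¼ - G/4)
(B(-6) + Q(v(-4 - 1*2, -4)))² = (-6 + (-¼ - ¼*(-3)))² = (-6 + (-¼ + ¾))² = (-6 + ½)² = (-11/2)² = 121/4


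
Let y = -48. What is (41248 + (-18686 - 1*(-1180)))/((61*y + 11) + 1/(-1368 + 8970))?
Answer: -180486684/22175033 ≈ -8.1392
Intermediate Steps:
(41248 + (-18686 - 1*(-1180)))/((61*y + 11) + 1/(-1368 + 8970)) = (41248 + (-18686 - 1*(-1180)))/((61*(-48) + 11) + 1/(-1368 + 8970)) = (41248 + (-18686 + 1180))/((-2928 + 11) + 1/7602) = (41248 - 17506)/(-2917 + 1/7602) = 23742/(-22175033/7602) = 23742*(-7602/22175033) = -180486684/22175033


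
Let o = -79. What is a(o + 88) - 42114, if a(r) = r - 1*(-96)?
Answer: -42009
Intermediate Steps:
a(r) = 96 + r (a(r) = r + 96 = 96 + r)
a(o + 88) - 42114 = (96 + (-79 + 88)) - 42114 = (96 + 9) - 42114 = 105 - 42114 = -42009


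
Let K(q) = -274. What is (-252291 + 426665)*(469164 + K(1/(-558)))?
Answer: 81762224860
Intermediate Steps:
(-252291 + 426665)*(469164 + K(1/(-558))) = (-252291 + 426665)*(469164 - 274) = 174374*468890 = 81762224860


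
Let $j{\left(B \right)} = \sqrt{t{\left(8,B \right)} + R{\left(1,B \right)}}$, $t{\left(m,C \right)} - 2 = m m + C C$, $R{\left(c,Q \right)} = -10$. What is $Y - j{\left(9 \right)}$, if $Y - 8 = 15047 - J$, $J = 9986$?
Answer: $5069 - \sqrt{137} \approx 5057.3$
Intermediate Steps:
$t{\left(m,C \right)} = 2 + C^{2} + m^{2}$ ($t{\left(m,C \right)} = 2 + \left(m m + C C\right) = 2 + \left(m^{2} + C^{2}\right) = 2 + \left(C^{2} + m^{2}\right) = 2 + C^{2} + m^{2}$)
$Y = 5069$ ($Y = 8 + \left(15047 - 9986\right) = 8 + 5061 = 5069$)
$j{\left(B \right)} = \sqrt{56 + B^{2}}$ ($j{\left(B \right)} = \sqrt{\left(2 + B^{2} + 8^{2}\right) - 10} = \sqrt{\left(2 + B^{2} + 64\right) - 10} = \sqrt{\left(66 + B^{2}\right) - 10} = \sqrt{56 + B^{2}}$)
$Y - j{\left(9 \right)} = 5069 - \sqrt{56 + 9^{2}} = 5069 - \sqrt{56 + 81} = 5069 - \sqrt{137}$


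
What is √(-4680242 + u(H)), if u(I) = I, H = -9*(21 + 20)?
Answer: 37*I*√3419 ≈ 2163.5*I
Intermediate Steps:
H = -369 (H = -9*41 = -369)
√(-4680242 + u(H)) = √(-4680242 - 369) = √(-4680611) = 37*I*√3419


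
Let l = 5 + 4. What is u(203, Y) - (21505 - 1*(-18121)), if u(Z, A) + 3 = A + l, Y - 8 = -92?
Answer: -39704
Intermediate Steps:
Y = -84 (Y = 8 - 92 = -84)
l = 9
u(Z, A) = 6 + A (u(Z, A) = -3 + (A + 9) = -3 + (9 + A) = 6 + A)
u(203, Y) - (21505 - 1*(-18121)) = (6 - 84) - (21505 - 1*(-18121)) = -78 - (21505 + 18121) = -78 - 1*39626 = -78 - 39626 = -39704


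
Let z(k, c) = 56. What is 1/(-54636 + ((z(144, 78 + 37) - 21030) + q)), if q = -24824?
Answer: -1/100434 ≈ -9.9568e-6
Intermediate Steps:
1/(-54636 + ((z(144, 78 + 37) - 21030) + q)) = 1/(-54636 + ((56 - 21030) - 24824)) = 1/(-54636 + (-20974 - 24824)) = 1/(-54636 - 45798) = 1/(-100434) = -1/100434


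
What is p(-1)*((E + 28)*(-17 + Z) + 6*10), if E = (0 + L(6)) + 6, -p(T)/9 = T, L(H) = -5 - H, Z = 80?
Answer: 13581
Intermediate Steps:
p(T) = -9*T
E = -5 (E = (0 + (-5 - 1*6)) + 6 = (0 + (-5 - 6)) + 6 = (0 - 11) + 6 = -11 + 6 = -5)
p(-1)*((E + 28)*(-17 + Z) + 6*10) = (-9*(-1))*((-5 + 28)*(-17 + 80) + 6*10) = 9*(23*63 + 60) = 9*(1449 + 60) = 9*1509 = 13581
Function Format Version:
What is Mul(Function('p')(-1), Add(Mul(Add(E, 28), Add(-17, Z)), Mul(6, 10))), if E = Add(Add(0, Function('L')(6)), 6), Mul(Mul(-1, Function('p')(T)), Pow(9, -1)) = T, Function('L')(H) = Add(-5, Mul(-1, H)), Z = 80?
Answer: 13581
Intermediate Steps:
Function('p')(T) = Mul(-9, T)
E = -5 (E = Add(Add(0, Add(-5, Mul(-1, 6))), 6) = Add(Add(0, Add(-5, -6)), 6) = Add(Add(0, -11), 6) = Add(-11, 6) = -5)
Mul(Function('p')(-1), Add(Mul(Add(E, 28), Add(-17, Z)), Mul(6, 10))) = Mul(Mul(-9, -1), Add(Mul(Add(-5, 28), Add(-17, 80)), Mul(6, 10))) = Mul(9, Add(Mul(23, 63), 60)) = Mul(9, Add(1449, 60)) = Mul(9, 1509) = 13581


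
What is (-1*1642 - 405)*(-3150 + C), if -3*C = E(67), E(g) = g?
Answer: 19481299/3 ≈ 6.4938e+6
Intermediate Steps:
C = -67/3 (C = -⅓*67 = -67/3 ≈ -22.333)
(-1*1642 - 405)*(-3150 + C) = (-1*1642 - 405)*(-3150 - 67/3) = (-1642 - 405)*(-9517/3) = -2047*(-9517/3) = 19481299/3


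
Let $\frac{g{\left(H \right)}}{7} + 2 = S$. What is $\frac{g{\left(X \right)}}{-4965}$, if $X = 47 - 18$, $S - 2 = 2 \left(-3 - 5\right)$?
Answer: $\frac{112}{4965} \approx 0.022558$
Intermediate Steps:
$S = -14$ ($S = 2 + 2 \left(-3 - 5\right) = 2 + 2 \left(-8\right) = 2 - 16 = -14$)
$X = 29$
$g{\left(H \right)} = -112$ ($g{\left(H \right)} = -14 + 7 \left(-14\right) = -14 - 98 = -112$)
$\frac{g{\left(X \right)}}{-4965} = - \frac{112}{-4965} = \left(-112\right) \left(- \frac{1}{4965}\right) = \frac{112}{4965}$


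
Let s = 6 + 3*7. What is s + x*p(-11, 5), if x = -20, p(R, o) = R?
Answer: 247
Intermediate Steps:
s = 27 (s = 6 + 21 = 27)
s + x*p(-11, 5) = 27 - 20*(-11) = 27 + 220 = 247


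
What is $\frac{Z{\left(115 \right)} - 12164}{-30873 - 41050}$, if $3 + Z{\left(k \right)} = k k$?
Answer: $- \frac{1058}{71923} \approx -0.01471$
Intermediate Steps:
$Z{\left(k \right)} = -3 + k^{2}$ ($Z{\left(k \right)} = -3 + k k = -3 + k^{2}$)
$\frac{Z{\left(115 \right)} - 12164}{-30873 - 41050} = \frac{\left(-3 + 115^{2}\right) - 12164}{-30873 - 41050} = \frac{\left(-3 + 13225\right) - 12164}{-71923} = \left(13222 - 12164\right) \left(- \frac{1}{71923}\right) = 1058 \left(- \frac{1}{71923}\right) = - \frac{1058}{71923}$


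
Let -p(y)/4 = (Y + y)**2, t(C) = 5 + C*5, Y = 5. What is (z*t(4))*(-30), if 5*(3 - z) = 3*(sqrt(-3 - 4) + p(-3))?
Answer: -9450 + 450*I*sqrt(7) ≈ -9450.0 + 1190.6*I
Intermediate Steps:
t(C) = 5 + 5*C
p(y) = -4*(5 + y)**2
z = 63/5 - 3*I*sqrt(7)/5 (z = 3 - 3*(sqrt(-3 - 4) - 4*(5 - 3)**2)/5 = 3 - 3*(sqrt(-7) - 4*2**2)/5 = 3 - 3*(I*sqrt(7) - 4*4)/5 = 3 - 3*(I*sqrt(7) - 16)/5 = 3 - 3*(-16 + I*sqrt(7))/5 = 3 - (-48 + 3*I*sqrt(7))/5 = 3 + (48/5 - 3*I*sqrt(7)/5) = 63/5 - 3*I*sqrt(7)/5 ≈ 12.6 - 1.5875*I)
(z*t(4))*(-30) = ((63/5 - 3*I*sqrt(7)/5)*(5 + 5*4))*(-30) = ((63/5 - 3*I*sqrt(7)/5)*(5 + 20))*(-30) = ((63/5 - 3*I*sqrt(7)/5)*25)*(-30) = (315 - 15*I*sqrt(7))*(-30) = -9450 + 450*I*sqrt(7)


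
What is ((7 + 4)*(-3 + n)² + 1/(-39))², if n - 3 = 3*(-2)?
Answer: 238486249/1521 ≈ 1.5680e+5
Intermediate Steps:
n = -3 (n = 3 + 3*(-2) = 3 - 6 = -3)
((7 + 4)*(-3 + n)² + 1/(-39))² = ((7 + 4)*(-3 - 3)² + 1/(-39))² = (11*(-6)² - 1/39)² = (11*36 - 1/39)² = (396 - 1/39)² = (15443/39)² = 238486249/1521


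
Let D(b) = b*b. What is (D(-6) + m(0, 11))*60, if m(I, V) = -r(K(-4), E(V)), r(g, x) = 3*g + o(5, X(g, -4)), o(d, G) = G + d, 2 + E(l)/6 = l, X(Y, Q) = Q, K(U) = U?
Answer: 2820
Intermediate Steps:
E(l) = -12 + 6*l
r(g, x) = 1 + 3*g (r(g, x) = 3*g + (-4 + 5) = 3*g + 1 = 1 + 3*g)
m(I, V) = 11 (m(I, V) = -(1 + 3*(-4)) = -(1 - 12) = -1*(-11) = 11)
D(b) = b**2
(D(-6) + m(0, 11))*60 = ((-6)**2 + 11)*60 = (36 + 11)*60 = 47*60 = 2820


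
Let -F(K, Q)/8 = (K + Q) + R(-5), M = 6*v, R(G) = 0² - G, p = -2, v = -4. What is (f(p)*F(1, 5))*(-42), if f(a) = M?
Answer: -88704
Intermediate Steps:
R(G) = -G (R(G) = 0 - G = -G)
M = -24 (M = 6*(-4) = -24)
f(a) = -24
F(K, Q) = -40 - 8*K - 8*Q (F(K, Q) = -8*((K + Q) - 1*(-5)) = -8*((K + Q) + 5) = -8*(5 + K + Q) = -40 - 8*K - 8*Q)
(f(p)*F(1, 5))*(-42) = -24*(-40 - 8*1 - 8*5)*(-42) = -24*(-40 - 8 - 40)*(-42) = -24*(-88)*(-42) = 2112*(-42) = -88704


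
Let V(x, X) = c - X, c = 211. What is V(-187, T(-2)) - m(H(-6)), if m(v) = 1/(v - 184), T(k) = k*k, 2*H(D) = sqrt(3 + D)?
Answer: 28034125/135427 + 2*I*sqrt(3)/135427 ≈ 207.01 + 2.5579e-5*I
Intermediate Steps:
H(D) = sqrt(3 + D)/2
T(k) = k**2
V(x, X) = 211 - X
m(v) = 1/(-184 + v)
V(-187, T(-2)) - m(H(-6)) = (211 - 1*(-2)**2) - 1/(-184 + sqrt(3 - 6)/2) = (211 - 1*4) - 1/(-184 + sqrt(-3)/2) = (211 - 4) - 1/(-184 + (I*sqrt(3))/2) = 207 - 1/(-184 + I*sqrt(3)/2)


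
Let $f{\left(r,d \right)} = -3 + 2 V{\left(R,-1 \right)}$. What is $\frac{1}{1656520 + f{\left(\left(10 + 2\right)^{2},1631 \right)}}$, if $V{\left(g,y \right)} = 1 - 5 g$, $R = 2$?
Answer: $\frac{1}{1656499} \approx 6.0368 \cdot 10^{-7}$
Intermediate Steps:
$f{\left(r,d \right)} = -21$ ($f{\left(r,d \right)} = -3 + 2 \left(1 - 10\right) = -3 + 2 \left(-9\right) = -3 - 18 = -21$)
$\frac{1}{1656520 + f{\left(\left(10 + 2\right)^{2},1631 \right)}} = \frac{1}{1656520 - 21} = \frac{1}{1656499}$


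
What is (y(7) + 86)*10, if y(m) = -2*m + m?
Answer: 790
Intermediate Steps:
y(m) = -m
(y(7) + 86)*10 = (-1*7 + 86)*10 = (-7 + 86)*10 = 79*10 = 790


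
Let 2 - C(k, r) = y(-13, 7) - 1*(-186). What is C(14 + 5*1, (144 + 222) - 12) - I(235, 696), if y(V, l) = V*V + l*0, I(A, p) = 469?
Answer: -822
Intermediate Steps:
y(V, l) = V**2 (y(V, l) = V**2 + 0 = V**2)
C(k, r) = -353 (C(k, r) = 2 - ((-13)**2 - 1*(-186)) = 2 - (169 + 186) = 2 - 1*355 = 2 - 355 = -353)
C(14 + 5*1, (144 + 222) - 12) - I(235, 696) = -353 - 1*469 = -353 - 469 = -822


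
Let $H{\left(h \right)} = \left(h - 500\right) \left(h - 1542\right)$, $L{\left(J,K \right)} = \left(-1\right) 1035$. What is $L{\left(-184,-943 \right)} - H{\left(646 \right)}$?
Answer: $129781$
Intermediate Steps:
$L{\left(J,K \right)} = -1035$
$H{\left(h \right)} = \left(-1542 + h\right) \left(-500 + h\right)$ ($H{\left(h \right)} = \left(-500 + h\right) \left(-1542 + h\right) = \left(-1542 + h\right) \left(-500 + h\right)$)
$L{\left(-184,-943 \right)} - H{\left(646 \right)} = -1035 - \left(771000 + 646^{2} - 1319132\right) = -1035 - \left(771000 + 417316 - 1319132\right) = -1035 - -130816 = -1035 + 130816 = 129781$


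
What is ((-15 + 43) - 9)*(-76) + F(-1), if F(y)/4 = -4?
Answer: -1460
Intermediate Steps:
F(y) = -16 (F(y) = 4*(-4) = -16)
((-15 + 43) - 9)*(-76) + F(-1) = ((-15 + 43) - 9)*(-76) - 16 = (28 - 9)*(-76) - 16 = 19*(-76) - 16 = -1444 - 16 = -1460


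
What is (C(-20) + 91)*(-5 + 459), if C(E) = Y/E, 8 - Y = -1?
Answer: 411097/10 ≈ 41110.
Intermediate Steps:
Y = 9 (Y = 8 - 1*(-1) = 8 + 1 = 9)
C(E) = 9/E
(C(-20) + 91)*(-5 + 459) = (9/(-20) + 91)*(-5 + 459) = (9*(-1/20) + 91)*454 = (-9/20 + 91)*454 = (1811/20)*454 = 411097/10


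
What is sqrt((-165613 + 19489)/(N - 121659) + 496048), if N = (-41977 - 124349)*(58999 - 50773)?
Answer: 2*sqrt(48768619016579904985)/19830715 ≈ 704.31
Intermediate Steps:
N = -1368197676 (N = -166326*8226 = -1368197676)
sqrt((-165613 + 19489)/(N - 121659) + 496048) = sqrt((-165613 + 19489)/(-1368197676 - 121659) + 496048) = sqrt(-146124/(-1368319335) + 496048) = sqrt(-146124*(-1/1368319335) + 496048) = sqrt(48708/456106445 + 496048) = sqrt(226250689878068/456106445) = 2*sqrt(48768619016579904985)/19830715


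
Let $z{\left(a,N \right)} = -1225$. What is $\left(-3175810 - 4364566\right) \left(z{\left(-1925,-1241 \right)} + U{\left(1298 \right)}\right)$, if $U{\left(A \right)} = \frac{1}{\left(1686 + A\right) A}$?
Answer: $\frac{4472111421389853}{484154} \approx 9.237 \cdot 10^{9}$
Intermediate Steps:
$U{\left(A \right)} = \frac{1}{A \left(1686 + A\right)}$
$\left(-3175810 - 4364566\right) \left(z{\left(-1925,-1241 \right)} + U{\left(1298 \right)}\right) = \left(-3175810 - 4364566\right) \left(-1225 + \frac{1}{1298 \left(1686 + 1298\right)}\right) = - 7540376 \left(-1225 + \frac{1}{1298 \cdot 2984}\right) = - 7540376 \left(-1225 + \frac{1}{1298} \cdot \frac{1}{2984}\right) = - 7540376 \left(-1225 + \frac{1}{3873232}\right) = \left(-7540376\right) \left(- \frac{4744709199}{3873232}\right) = \frac{4472111421389853}{484154}$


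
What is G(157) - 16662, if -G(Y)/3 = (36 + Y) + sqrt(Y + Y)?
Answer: -17241 - 3*sqrt(314) ≈ -17294.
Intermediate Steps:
G(Y) = -108 - 3*Y - 3*sqrt(2)*sqrt(Y) (G(Y) = -3*((36 + Y) + sqrt(Y + Y)) = -3*((36 + Y) + sqrt(2*Y)) = -3*((36 + Y) + sqrt(2)*sqrt(Y)) = -3*(36 + Y + sqrt(2)*sqrt(Y)) = -108 - 3*Y - 3*sqrt(2)*sqrt(Y))
G(157) - 16662 = (-108 - 3*157 - 3*sqrt(2)*sqrt(157)) - 16662 = (-108 - 471 - 3*sqrt(314)) - 16662 = (-579 - 3*sqrt(314)) - 16662 = -17241 - 3*sqrt(314)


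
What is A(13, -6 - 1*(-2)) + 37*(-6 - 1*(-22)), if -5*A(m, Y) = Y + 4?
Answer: 592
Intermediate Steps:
A(m, Y) = -⅘ - Y/5 (A(m, Y) = -(Y + 4)/5 = -(4 + Y)/5 = -⅘ - Y/5)
A(13, -6 - 1*(-2)) + 37*(-6 - 1*(-22)) = (-⅘ - (-6 - 1*(-2))/5) + 37*(-6 - 1*(-22)) = (-⅘ - (-6 + 2)/5) + 37*(-6 + 22) = (-⅘ - ⅕*(-4)) + 37*16 = (-⅘ + ⅘) + 592 = 0 + 592 = 592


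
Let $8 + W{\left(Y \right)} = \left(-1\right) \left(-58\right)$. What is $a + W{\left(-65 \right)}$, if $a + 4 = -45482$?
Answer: $-45436$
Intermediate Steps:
$a = -45486$ ($a = -4 - 45482 = -45486$)
$W{\left(Y \right)} = 50$ ($W{\left(Y \right)} = -8 - -58 = -8 + 58 = 50$)
$a + W{\left(-65 \right)} = -45486 + 50 = -45436$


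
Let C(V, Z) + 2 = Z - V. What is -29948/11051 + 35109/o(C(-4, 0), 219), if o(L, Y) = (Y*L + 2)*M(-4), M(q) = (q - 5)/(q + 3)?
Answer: 29932831/4862440 ≈ 6.1559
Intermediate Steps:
C(V, Z) = -2 + Z - V (C(V, Z) = -2 + (Z - V) = -2 + Z - V)
M(q) = (-5 + q)/(3 + q)
o(L, Y) = 18 + 9*L*Y (o(L, Y) = (Y*L + 2)*((-5 - 4)/(3 - 4)) = (L*Y + 2)*(-9/(-1)) = (2 + L*Y)*(-1*(-9)) = (2 + L*Y)*9 = 18 + 9*L*Y)
-29948/11051 + 35109/o(C(-4, 0), 219) = -29948/11051 + 35109/(18 + 9*(-2 + 0 - 1*(-4))*219) = -29948*1/11051 + 35109/(18 + 9*(-2 + 0 + 4)*219) = -29948/11051 + 35109/(18 + 9*2*219) = -29948/11051 + 35109/(18 + 3942) = -29948/11051 + 35109/3960 = -29948/11051 + 35109*(1/3960) = -29948/11051 + 3901/440 = 29932831/4862440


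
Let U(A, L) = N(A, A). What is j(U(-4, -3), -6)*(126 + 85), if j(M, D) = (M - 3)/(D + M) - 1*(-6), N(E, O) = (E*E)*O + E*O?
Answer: 26375/18 ≈ 1465.3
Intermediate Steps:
N(E, O) = E*O + O*E² (N(E, O) = E²*O + E*O = O*E² + E*O = E*O + O*E²)
U(A, L) = A²*(1 + A) (U(A, L) = A*A*(1 + A) = A²*(1 + A))
j(M, D) = 6 + (-3 + M)/(D + M) (j(M, D) = (-3 + M)/(D + M) + 6 = 6 + (-3 + M)/(D + M))
j(U(-4, -3), -6)*(126 + 85) = ((-3 + 6*(-6) + 7*((-4)²*(1 - 4)))/(-6 + (-4)²*(1 - 4)))*(126 + 85) = ((-3 - 36 + 7*(16*(-3)))/(-6 + 16*(-3)))*211 = ((-3 - 36 + 7*(-48))/(-6 - 48))*211 = ((-3 - 36 - 336)/(-54))*211 = -1/54*(-375)*211 = (125/18)*211 = 26375/18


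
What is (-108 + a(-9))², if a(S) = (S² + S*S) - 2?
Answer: 2704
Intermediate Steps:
a(S) = -2 + 2*S² (a(S) = (S² + S²) - 2 = 2*S² - 2 = -2 + 2*S²)
(-108 + a(-9))² = (-108 + (-2 + 2*(-9)²))² = (-108 + (-2 + 2*81))² = (-108 + (-2 + 162))² = (-108 + 160)² = 52² = 2704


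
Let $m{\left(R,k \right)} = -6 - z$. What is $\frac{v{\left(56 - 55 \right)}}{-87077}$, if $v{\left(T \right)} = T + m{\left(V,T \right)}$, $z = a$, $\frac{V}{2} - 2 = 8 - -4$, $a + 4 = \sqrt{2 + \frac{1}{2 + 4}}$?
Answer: $\frac{1}{87077} + \frac{\sqrt{78}}{522462} \approx 2.8388 \cdot 10^{-5}$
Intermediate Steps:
$a = -4 + \frac{\sqrt{78}}{6}$ ($a = -4 + \sqrt{2 + \frac{1}{2 + 4}} = -4 + \sqrt{2 + \frac{1}{6}} = -4 + \sqrt{\frac{13}{6}} = -4 + \frac{\sqrt{78}}{6} \approx -2.528$)
$V = 28$ ($V = 4 + 2 \left(8 - -4\right) = 4 + 2 \left(8 + 4\right) = 4 + 2 \cdot 12 = 4 + 24 = 28$)
$z = -4 + \frac{\sqrt{78}}{6} \approx -2.528$
$m{\left(R,k \right)} = -2 - \frac{\sqrt{78}}{6}$ ($m{\left(R,k \right)} = -6 - \left(-4 + \frac{\sqrt{78}}{6}\right) = -6 + \left(4 - \frac{\sqrt{78}}{6}\right) = -2 - \frac{\sqrt{78}}{6}$)
$v{\left(T \right)} = -2 + T - \frac{\sqrt{78}}{6}$ ($v{\left(T \right)} = T - \left(2 + \frac{\sqrt{78}}{6}\right) = -2 + T - \frac{\sqrt{78}}{6}$)
$\frac{v{\left(56 - 55 \right)}}{-87077} = \frac{-2 + \left(56 - 55\right) - \frac{\sqrt{78}}{6}}{-87077} = \left(-2 + \left(56 - 55\right) - \frac{\sqrt{78}}{6}\right) \left(- \frac{1}{87077}\right) = \left(-2 + 1 - \frac{\sqrt{78}}{6}\right) \left(- \frac{1}{87077}\right) = \left(-1 - \frac{\sqrt{78}}{6}\right) \left(- \frac{1}{87077}\right) = \frac{1}{87077} + \frac{\sqrt{78}}{522462}$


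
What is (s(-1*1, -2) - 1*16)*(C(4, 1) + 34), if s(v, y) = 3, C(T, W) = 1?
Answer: -455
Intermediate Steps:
(s(-1*1, -2) - 1*16)*(C(4, 1) + 34) = (3 - 1*16)*(1 + 34) = (3 - 16)*35 = -13*35 = -455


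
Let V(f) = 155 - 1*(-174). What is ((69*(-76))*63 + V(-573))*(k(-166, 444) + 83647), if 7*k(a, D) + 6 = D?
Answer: -27627758083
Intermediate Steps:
k(a, D) = -6/7 + D/7
V(f) = 329 (V(f) = 155 + 174 = 329)
((69*(-76))*63 + V(-573))*(k(-166, 444) + 83647) = ((69*(-76))*63 + 329)*((-6/7 + (1/7)*444) + 83647) = (-5244*63 + 329)*((-6/7 + 444/7) + 83647) = (-330372 + 329)*(438/7 + 83647) = -330043*585967/7 = -27627758083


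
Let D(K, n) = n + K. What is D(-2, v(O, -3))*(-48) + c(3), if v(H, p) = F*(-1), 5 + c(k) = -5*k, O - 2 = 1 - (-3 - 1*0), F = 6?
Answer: 364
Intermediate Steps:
O = 6 (O = 2 + (1 - (-3 - 1*0)) = 2 + (1 - (-3 + 0)) = 2 + (1 - 1*(-3)) = 2 + (1 + 3) = 2 + 4 = 6)
c(k) = -5 - 5*k
v(H, p) = -6 (v(H, p) = 6*(-1) = -6)
D(K, n) = K + n
D(-2, v(O, -3))*(-48) + c(3) = (-2 - 6)*(-48) + (-5 - 5*3) = -8*(-48) + (-5 - 15) = 384 - 20 = 364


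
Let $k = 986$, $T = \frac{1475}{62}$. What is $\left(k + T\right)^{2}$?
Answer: $\frac{3919636449}{3844} \approx 1.0197 \cdot 10^{6}$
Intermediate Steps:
$T = \frac{1475}{62}$ ($T = 1475 \cdot \frac{1}{62} = \frac{1475}{62} \approx 23.79$)
$\left(k + T\right)^{2} = \left(986 + \frac{1475}{62}\right)^{2} = \left(\frac{62607}{62}\right)^{2} = \frac{3919636449}{3844}$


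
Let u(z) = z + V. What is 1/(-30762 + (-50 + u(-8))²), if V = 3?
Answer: -1/27737 ≈ -3.6053e-5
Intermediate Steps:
u(z) = 3 + z (u(z) = z + 3 = 3 + z)
1/(-30762 + (-50 + u(-8))²) = 1/(-30762 + (-50 + (3 - 8))²) = 1/(-30762 + (-50 - 5)²) = 1/(-30762 + (-55)²) = 1/(-30762 + 3025) = 1/(-27737) = -1/27737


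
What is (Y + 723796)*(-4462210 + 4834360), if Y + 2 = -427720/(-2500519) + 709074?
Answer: 1333381477183795800/2500519 ≈ 5.3324e+11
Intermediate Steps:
Y = 1773048436088/2500519 (Y = -2 + (-427720/(-2500519) + 709074) = -2 + (-427720*(-1/2500519) + 709074) = -2 + (427720/2500519 + 709074) = -2 + 1773053437126/2500519 = 1773048436088/2500519 ≈ 7.0907e+5)
(Y + 723796)*(-4462210 + 4834360) = (1773048436088/2500519 + 723796)*(-4462210 + 4834360) = (3582914086212/2500519)*372150 = 1333381477183795800/2500519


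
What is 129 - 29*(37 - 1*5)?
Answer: -799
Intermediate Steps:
129 - 29*(37 - 1*5) = 129 - 29*(37 - 5) = 129 - 29*32 = 129 - 928 = -799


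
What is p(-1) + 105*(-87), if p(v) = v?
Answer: -9136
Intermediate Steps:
p(-1) + 105*(-87) = -1 + 105*(-87) = -1 - 9135 = -9136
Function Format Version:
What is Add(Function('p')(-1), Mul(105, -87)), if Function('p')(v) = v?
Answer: -9136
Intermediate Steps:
Add(Function('p')(-1), Mul(105, -87)) = Add(-1, Mul(105, -87)) = Add(-1, -9135) = -9136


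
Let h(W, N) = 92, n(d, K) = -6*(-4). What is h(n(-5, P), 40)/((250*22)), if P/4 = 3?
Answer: 23/1375 ≈ 0.016727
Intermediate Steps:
P = 12 (P = 4*3 = 12)
n(d, K) = 24
h(n(-5, P), 40)/((250*22)) = 92/((250*22)) = 92/5500 = 92*(1/5500) = 23/1375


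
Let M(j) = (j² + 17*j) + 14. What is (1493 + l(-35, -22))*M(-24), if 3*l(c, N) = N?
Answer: 811174/3 ≈ 2.7039e+5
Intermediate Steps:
l(c, N) = N/3
M(j) = 14 + j² + 17*j
(1493 + l(-35, -22))*M(-24) = (1493 + (⅓)*(-22))*(14 + (-24)² + 17*(-24)) = (1493 - 22/3)*(14 + 576 - 408) = (4457/3)*182 = 811174/3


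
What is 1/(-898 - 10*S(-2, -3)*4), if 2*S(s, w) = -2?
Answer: -1/858 ≈ -0.0011655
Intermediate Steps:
S(s, w) = -1 (S(s, w) = (1/2)*(-2) = -1)
1/(-898 - 10*S(-2, -3)*4) = 1/(-898 - 10*(-1)*4) = 1/(-898 + 10*4) = 1/(-898 + 40) = 1/(-858) = -1/858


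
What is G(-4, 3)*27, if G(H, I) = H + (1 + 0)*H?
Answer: -216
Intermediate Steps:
G(H, I) = 2*H (G(H, I) = H + 1*H = H + H = 2*H)
G(-4, 3)*27 = (2*(-4))*27 = -8*27 = -216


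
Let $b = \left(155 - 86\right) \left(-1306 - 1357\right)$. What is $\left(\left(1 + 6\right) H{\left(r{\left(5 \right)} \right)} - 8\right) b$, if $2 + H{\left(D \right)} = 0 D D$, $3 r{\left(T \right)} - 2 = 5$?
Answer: $4042434$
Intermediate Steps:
$r{\left(T \right)} = \frac{7}{3}$ ($r{\left(T \right)} = \frac{2}{3} + \frac{1}{3} \cdot 5 = \frac{2}{3} + \frac{5}{3} = \frac{7}{3}$)
$H{\left(D \right)} = -2$ ($H{\left(D \right)} = -2 + 0 D D = -2 + 0 D = -2 + 0 = -2$)
$b = -183747$ ($b = 69 \left(-2663\right) = -183747$)
$\left(\left(1 + 6\right) H{\left(r{\left(5 \right)} \right)} - 8\right) b = \left(\left(1 + 6\right) \left(-2\right) - 8\right) \left(-183747\right) = \left(7 \left(-2\right) - 8\right) \left(-183747\right) = \left(-14 - 8\right) \left(-183747\right) = \left(-22\right) \left(-183747\right) = 4042434$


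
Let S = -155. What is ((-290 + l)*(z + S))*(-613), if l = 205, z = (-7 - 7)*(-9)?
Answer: -1511045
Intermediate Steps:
z = 126 (z = -14*(-9) = 126)
((-290 + l)*(z + S))*(-613) = ((-290 + 205)*(126 - 155))*(-613) = -85*(-29)*(-613) = 2465*(-613) = -1511045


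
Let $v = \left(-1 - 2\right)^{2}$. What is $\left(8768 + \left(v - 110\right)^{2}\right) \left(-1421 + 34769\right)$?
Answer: $632578212$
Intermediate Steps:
$v = 9$ ($v = \left(-3\right)^{2} = 9$)
$\left(8768 + \left(v - 110\right)^{2}\right) \left(-1421 + 34769\right) = \left(8768 + \left(9 - 110\right)^{2}\right) \left(-1421 + 34769\right) = \left(8768 + \left(-101\right)^{2}\right) 33348 = \left(8768 + 10201\right) 33348 = 18969 \cdot 33348 = 632578212$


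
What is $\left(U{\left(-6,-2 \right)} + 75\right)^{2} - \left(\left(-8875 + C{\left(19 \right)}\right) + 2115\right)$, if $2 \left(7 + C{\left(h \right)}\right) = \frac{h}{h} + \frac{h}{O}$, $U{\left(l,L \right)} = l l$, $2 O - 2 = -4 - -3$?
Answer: $\frac{38137}{2} \approx 19069.0$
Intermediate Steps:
$O = \frac{1}{2}$ ($O = 1 + \frac{-4 - -3}{2} = 1 + \frac{-4 + 3}{2} = 1 + \frac{1}{2} \left(-1\right) = 1 - \frac{1}{2} = \frac{1}{2} \approx 0.5$)
$U{\left(l,L \right)} = l^{2}$
$C{\left(h \right)} = - \frac{13}{2} + h$ ($C{\left(h \right)} = -7 + \frac{\frac{h}{h} + h \frac{1}{\frac{1}{2}}}{2} = -7 + \frac{1 + h 2}{2} = -7 + \frac{1 + 2 h}{2} = -7 + \left(\frac{1}{2} + h\right) = - \frac{13}{2} + h$)
$\left(U{\left(-6,-2 \right)} + 75\right)^{2} - \left(\left(-8875 + C{\left(19 \right)}\right) + 2115\right) = \left(\left(-6\right)^{2} + 75\right)^{2} - \left(\left(-8875 + \left(- \frac{13}{2} + 19\right)\right) + 2115\right) = \left(36 + 75\right)^{2} - \left(\left(-8875 + \frac{25}{2}\right) + 2115\right) = 111^{2} - \left(- \frac{17725}{2} + 2115\right) = 12321 - - \frac{13495}{2} = 12321 + \frac{13495}{2} = \frac{38137}{2}$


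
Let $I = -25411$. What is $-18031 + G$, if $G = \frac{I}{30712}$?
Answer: $- \frac{553793483}{30712} \approx -18032.0$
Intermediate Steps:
$G = - \frac{25411}{30712} \approx -0.8274$
$-18031 + G = -18031 - \frac{25411}{30712} = - \frac{553793483}{30712}$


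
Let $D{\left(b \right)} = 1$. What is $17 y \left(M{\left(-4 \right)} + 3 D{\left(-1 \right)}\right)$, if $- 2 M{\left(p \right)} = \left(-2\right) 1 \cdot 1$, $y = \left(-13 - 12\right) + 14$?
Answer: $-748$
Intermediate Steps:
$y = -11$ ($y = -25 + 14 = -11$)
$M{\left(p \right)} = 1$ ($M{\left(p \right)} = - \frac{\left(-2\right) 1 \cdot 1}{2} = - \frac{\left(-2\right) 1}{2} = \left(- \frac{1}{2}\right) \left(-2\right) = 1$)
$17 y \left(M{\left(-4 \right)} + 3 D{\left(-1 \right)}\right) = 17 \left(-11\right) \left(1 + 3 \cdot 1\right) = - 187 \left(1 + 3\right) = \left(-187\right) 4 = -748$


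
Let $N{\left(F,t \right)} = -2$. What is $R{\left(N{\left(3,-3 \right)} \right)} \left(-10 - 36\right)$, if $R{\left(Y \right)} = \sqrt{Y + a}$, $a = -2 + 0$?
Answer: $- 92 i \approx - 92.0 i$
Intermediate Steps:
$a = -2$
$R{\left(Y \right)} = \sqrt{-2 + Y}$ ($R{\left(Y \right)} = \sqrt{Y - 2} = \sqrt{-2 + Y}$)
$R{\left(N{\left(3,-3 \right)} \right)} \left(-10 - 36\right) = \sqrt{-2 - 2} \left(-10 - 36\right) = \sqrt{-4} \left(-46\right) = 2 i \left(-46\right) = - 92 i$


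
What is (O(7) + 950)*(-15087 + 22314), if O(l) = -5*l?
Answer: 6612705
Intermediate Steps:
(O(7) + 950)*(-15087 + 22314) = (-5*7 + 950)*(-15087 + 22314) = (-35 + 950)*7227 = 915*7227 = 6612705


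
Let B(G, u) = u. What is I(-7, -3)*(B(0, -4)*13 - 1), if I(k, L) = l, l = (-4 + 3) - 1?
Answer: 106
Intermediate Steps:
l = -2 (l = -1 - 1 = -2)
I(k, L) = -2
I(-7, -3)*(B(0, -4)*13 - 1) = -2*(-4*13 - 1) = -2*(-52 - 1) = -2*(-53) = 106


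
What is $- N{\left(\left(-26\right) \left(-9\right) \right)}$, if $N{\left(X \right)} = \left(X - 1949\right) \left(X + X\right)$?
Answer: $802620$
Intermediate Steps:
$N{\left(X \right)} = 2 X \left(-1949 + X\right)$ ($N{\left(X \right)} = \left(-1949 + X\right) 2 X = 2 X \left(-1949 + X\right)$)
$- N{\left(\left(-26\right) \left(-9\right) \right)} = - 2 \left(\left(-26\right) \left(-9\right)\right) \left(-1949 - -234\right) = - 2 \cdot 234 \left(-1949 + 234\right) = - 2 \cdot 234 \left(-1715\right) = \left(-1\right) \left(-802620\right) = 802620$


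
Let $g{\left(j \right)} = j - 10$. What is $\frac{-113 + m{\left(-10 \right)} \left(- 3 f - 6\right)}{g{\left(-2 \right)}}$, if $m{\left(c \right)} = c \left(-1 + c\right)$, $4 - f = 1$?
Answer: $\frac{1763}{12} \approx 146.92$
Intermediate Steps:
$f = 3$ ($f = 4 - 1 = 3$)
$g{\left(j \right)} = -10 + j$ ($g{\left(j \right)} = j - 10 = -10 + j$)
$\frac{-113 + m{\left(-10 \right)} \left(- 3 f - 6\right)}{g{\left(-2 \right)}} = \frac{-113 + - 10 \left(-1 - 10\right) \left(\left(-3\right) 3 - 6\right)}{-10 - 2} = \frac{-113 + \left(-10\right) \left(-11\right) \left(-9 - 6\right)}{-12} = \left(-113 + 110 \left(-15\right)\right) \left(- \frac{1}{12}\right) = \left(-113 - 1650\right) \left(- \frac{1}{12}\right) = \left(-1763\right) \left(- \frac{1}{12}\right) = \frac{1763}{12}$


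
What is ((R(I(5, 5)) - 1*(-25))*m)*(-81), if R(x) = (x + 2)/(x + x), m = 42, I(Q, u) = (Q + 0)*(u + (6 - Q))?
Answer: -434322/5 ≈ -86864.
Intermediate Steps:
I(Q, u) = Q*(6 + u - Q)
R(x) = (2 + x)/(2*x) (R(x) = (2 + x)/((2*x)) = (2 + x)*(1/(2*x)) = (2 + x)/(2*x))
((R(I(5, 5)) - 1*(-25))*m)*(-81) = (((2 + 5*(6 + 5 - 1*5))/(2*((5*(6 + 5 - 1*5)))) - 1*(-25))*42)*(-81) = (((2 + 5*(6 + 5 - 5))/(2*((5*(6 + 5 - 5)))) + 25)*42)*(-81) = (((2 + 5*6)/(2*((5*6))) + 25)*42)*(-81) = (((½)*(2 + 30)/30 + 25)*42)*(-81) = (((½)*(1/30)*32 + 25)*42)*(-81) = ((8/15 + 25)*42)*(-81) = ((383/15)*42)*(-81) = (5362/5)*(-81) = -434322/5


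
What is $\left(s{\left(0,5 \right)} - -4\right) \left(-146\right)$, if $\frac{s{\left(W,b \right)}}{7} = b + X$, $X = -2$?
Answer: $-3650$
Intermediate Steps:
$s{\left(W,b \right)} = -14 + 7 b$ ($s{\left(W,b \right)} = 7 \left(b - 2\right) = 7 \left(-2 + b\right) = -14 + 7 b$)
$\left(s{\left(0,5 \right)} - -4\right) \left(-146\right) = \left(\left(-14 + 7 \cdot 5\right) - -4\right) \left(-146\right) = \left(\left(-14 + 35\right) + 4\right) \left(-146\right) = \left(21 + 4\right) \left(-146\right) = 25 \left(-146\right) = -3650$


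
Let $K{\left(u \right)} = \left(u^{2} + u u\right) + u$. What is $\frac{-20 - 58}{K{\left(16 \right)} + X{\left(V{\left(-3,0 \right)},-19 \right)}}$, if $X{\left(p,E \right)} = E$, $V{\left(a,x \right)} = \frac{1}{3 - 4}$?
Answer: $- \frac{78}{509} \approx -0.15324$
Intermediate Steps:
$V{\left(a,x \right)} = -1$ ($V{\left(a,x \right)} = \frac{1}{-1} = -1$)
$K{\left(u \right)} = u + 2 u^{2}$ ($K{\left(u \right)} = \left(u^{2} + u^{2}\right) + u = 2 u^{2} + u = u + 2 u^{2}$)
$\frac{-20 - 58}{K{\left(16 \right)} + X{\left(V{\left(-3,0 \right)},-19 \right)}} = \frac{-20 - 58}{16 \left(1 + 2 \cdot 16\right) - 19} = - \frac{78}{16 \left(1 + 32\right) - 19} = - \frac{78}{16 \cdot 33 - 19} = - \frac{78}{528 - 19} = - \frac{78}{509}$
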